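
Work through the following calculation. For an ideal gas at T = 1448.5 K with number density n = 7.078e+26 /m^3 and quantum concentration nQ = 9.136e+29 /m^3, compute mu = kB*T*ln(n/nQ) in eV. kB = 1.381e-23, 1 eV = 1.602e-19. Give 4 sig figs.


Step 1: n/nQ = 7.078e+26/9.136e+29 = 0.0007747
Step 2: ln(n/nQ) = -7.163
Step 3: mu = kB*T*ln(n/nQ) = 2e-20*-7.163 = -1.433e-19 J
Step 4: Convert to eV: -1.433e-19/1.602e-19 = -0.8944 eV

-0.8944


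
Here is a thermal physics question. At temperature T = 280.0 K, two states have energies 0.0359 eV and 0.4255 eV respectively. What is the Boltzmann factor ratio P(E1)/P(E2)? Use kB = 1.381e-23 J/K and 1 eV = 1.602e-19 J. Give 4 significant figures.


Step 1: Compute energy difference dE = E1 - E2 = 0.0359 - 0.4255 = -0.3896 eV
Step 2: Convert to Joules: dE_J = -0.3896 * 1.602e-19 = -6.241e-20 J
Step 3: Compute exponent = -dE_J / (kB * T) = -(-6.241e-20) / (1.381e-23 * 280.0) = 16.14
Step 4: P(E1)/P(E2) = exp(16.14) = 1.023e+07

1.023e+07


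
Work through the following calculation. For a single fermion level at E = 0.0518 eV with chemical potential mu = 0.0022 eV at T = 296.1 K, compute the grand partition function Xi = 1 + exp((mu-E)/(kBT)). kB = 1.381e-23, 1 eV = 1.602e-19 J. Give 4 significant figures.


Step 1: (mu - E) = 0.0022 - 0.0518 = -0.0496 eV
Step 2: x = (mu-E)*eV/(kB*T) = -0.0496*1.602e-19/(1.381e-23*296.1) = -1.943
Step 3: exp(x) = 0.1432
Step 4: Xi = 1 + 0.1432 = 1.143

1.143


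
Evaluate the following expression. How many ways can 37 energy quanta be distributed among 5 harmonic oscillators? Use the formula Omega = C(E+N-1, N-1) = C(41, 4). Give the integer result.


Step 1: Use binomial coefficient C(41, 4)
Step 2: Numerator = 41! / 37!
Step 3: Denominator = 4!
Step 4: Omega = 101270

101270


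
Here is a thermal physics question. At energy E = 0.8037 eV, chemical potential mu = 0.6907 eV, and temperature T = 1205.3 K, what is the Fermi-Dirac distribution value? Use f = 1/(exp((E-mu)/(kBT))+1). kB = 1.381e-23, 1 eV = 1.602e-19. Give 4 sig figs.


Step 1: (E - mu) = 0.8037 - 0.6907 = 0.113 eV
Step 2: Convert: (E-mu)*eV = 1.81e-20 J
Step 3: x = (E-mu)*eV/(kB*T) = 1.088
Step 4: f = 1/(exp(1.088)+1) = 0.2521

0.2521


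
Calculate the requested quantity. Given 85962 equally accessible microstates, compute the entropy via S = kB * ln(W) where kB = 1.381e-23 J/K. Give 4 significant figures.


Step 1: ln(W) = ln(85962) = 11.36
Step 2: S = kB * ln(W) = 1.381e-23 * 11.36
Step 3: S = 1.569e-22 J/K

1.569e-22


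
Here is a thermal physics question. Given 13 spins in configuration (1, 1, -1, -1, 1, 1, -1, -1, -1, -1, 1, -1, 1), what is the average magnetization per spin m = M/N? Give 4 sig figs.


Step 1: Count up spins (+1): 6, down spins (-1): 7
Step 2: Total magnetization M = 6 - 7 = -1
Step 3: m = M/N = -1/13 = -0.07692

-0.07692


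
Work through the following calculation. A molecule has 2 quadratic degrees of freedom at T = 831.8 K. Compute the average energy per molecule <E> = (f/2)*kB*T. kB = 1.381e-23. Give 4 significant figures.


Step 1: f/2 = 2/2 = 1
Step 2: kB*T = 1.381e-23 * 831.8 = 1.149e-20
Step 3: <E> = 1 * 1.149e-20 = 1.149e-20 J

1.149e-20


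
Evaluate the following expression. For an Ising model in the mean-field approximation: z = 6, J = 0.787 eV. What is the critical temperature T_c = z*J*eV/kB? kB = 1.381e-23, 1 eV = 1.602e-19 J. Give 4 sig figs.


Step 1: z*J = 6*0.787 = 4.722 eV
Step 2: Convert to Joules: 4.722*1.602e-19 = 7.565e-19 J
Step 3: T_c = 7.565e-19 / 1.381e-23 = 5.478e+04 K

5.478e+04


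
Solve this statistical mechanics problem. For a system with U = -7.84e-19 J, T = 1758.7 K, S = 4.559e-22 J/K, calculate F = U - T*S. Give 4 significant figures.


Step 1: T*S = 1758.7 * 4.559e-22 = 8.018e-19 J
Step 2: F = U - T*S = -7.84e-19 - 8.018e-19
Step 3: F = -1.586e-18 J

-1.586e-18


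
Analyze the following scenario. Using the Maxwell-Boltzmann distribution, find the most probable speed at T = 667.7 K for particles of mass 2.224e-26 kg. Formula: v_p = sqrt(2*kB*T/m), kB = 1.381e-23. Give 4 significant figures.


Step 1: Numerator = 2*kB*T = 2*1.381e-23*667.7 = 1.844e-20
Step 2: Ratio = 1.844e-20 / 2.224e-26 = 8.292e+05
Step 3: v_p = sqrt(8.292e+05) = 910.6 m/s

910.6


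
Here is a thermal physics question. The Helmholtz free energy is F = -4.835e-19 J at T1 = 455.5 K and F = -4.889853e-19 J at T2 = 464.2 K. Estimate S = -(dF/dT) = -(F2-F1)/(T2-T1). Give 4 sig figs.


Step 1: dF = F2 - F1 = -4.889853e-19 - (-4.835e-19) = -5.4853e-21 J
Step 2: dT = T2 - T1 = 464.2 - 455.5 = 8.7 K
Step 3: S = -dF/dT = -(-5.4853e-21)/8.7 = 6.305e-22 J/K

6.305e-22


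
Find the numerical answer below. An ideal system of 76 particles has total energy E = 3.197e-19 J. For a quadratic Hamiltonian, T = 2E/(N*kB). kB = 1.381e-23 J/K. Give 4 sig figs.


Step 1: Numerator = 2*E = 2*3.197e-19 = 6.394e-19 J
Step 2: Denominator = N*kB = 76*1.381e-23 = 1.05e-21
Step 3: T = 6.394e-19 / 1.05e-21 = 609.2 K

609.2


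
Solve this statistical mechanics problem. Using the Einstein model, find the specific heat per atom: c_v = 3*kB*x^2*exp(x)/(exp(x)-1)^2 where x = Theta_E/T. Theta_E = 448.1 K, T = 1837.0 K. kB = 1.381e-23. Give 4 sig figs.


Step 1: x = Theta_E/T = 448.1/1837.0 = 0.2439
Step 2: x^2 = 0.0595
Step 3: exp(x) = 1.276
Step 4: c_v = 3*1.381e-23*0.0595*1.276/(1.276-1)^2 = 4.123e-23

4.123e-23


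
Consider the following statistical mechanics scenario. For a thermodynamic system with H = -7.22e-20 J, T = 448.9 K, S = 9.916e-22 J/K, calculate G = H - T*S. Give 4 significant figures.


Step 1: T*S = 448.9 * 9.916e-22 = 4.451e-19 J
Step 2: G = H - T*S = -7.22e-20 - 4.451e-19
Step 3: G = -5.173e-19 J

-5.173e-19


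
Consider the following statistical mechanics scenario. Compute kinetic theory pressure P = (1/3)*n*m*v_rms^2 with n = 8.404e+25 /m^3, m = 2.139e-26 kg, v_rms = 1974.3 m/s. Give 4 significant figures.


Step 1: v_rms^2 = 1974.3^2 = 3.898e+06
Step 2: n*m = 8.404e+25*2.139e-26 = 1.798
Step 3: P = (1/3)*1.798*3.898e+06 = 2.336e+06 Pa

2.336e+06


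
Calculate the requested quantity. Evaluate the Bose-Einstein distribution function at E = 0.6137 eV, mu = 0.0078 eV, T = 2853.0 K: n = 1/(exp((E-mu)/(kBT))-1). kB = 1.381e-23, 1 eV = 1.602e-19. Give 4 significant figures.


Step 1: (E - mu) = 0.6059 eV
Step 2: x = (E-mu)*eV/(kB*T) = 0.6059*1.602e-19/(1.381e-23*2853.0) = 2.464
Step 3: exp(x) = 11.75
Step 4: n = 1/(exp(x)-1) = 0.09305

0.09305


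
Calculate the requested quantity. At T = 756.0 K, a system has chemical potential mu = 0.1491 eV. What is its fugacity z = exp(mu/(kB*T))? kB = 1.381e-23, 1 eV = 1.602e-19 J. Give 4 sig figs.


Step 1: Convert mu to Joules: 0.1491*1.602e-19 = 2.389e-20 J
Step 2: kB*T = 1.381e-23*756.0 = 1.044e-20 J
Step 3: mu/(kB*T) = 2.288
Step 4: z = exp(2.288) = 9.854

9.854


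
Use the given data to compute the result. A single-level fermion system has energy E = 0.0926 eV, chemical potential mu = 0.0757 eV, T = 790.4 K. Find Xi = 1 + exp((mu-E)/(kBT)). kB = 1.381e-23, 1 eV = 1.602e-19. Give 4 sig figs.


Step 1: (mu - E) = 0.0757 - 0.0926 = -0.0169 eV
Step 2: x = (mu-E)*eV/(kB*T) = -0.0169*1.602e-19/(1.381e-23*790.4) = -0.248
Step 3: exp(x) = 0.7803
Step 4: Xi = 1 + 0.7803 = 1.78

1.78


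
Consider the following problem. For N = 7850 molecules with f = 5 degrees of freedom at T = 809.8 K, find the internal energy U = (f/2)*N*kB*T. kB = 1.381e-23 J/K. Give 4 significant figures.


Step 1: f/2 = 5/2 = 2.5
Step 2: N*kB*T = 7850*1.381e-23*809.8 = 8.779e-17
Step 3: U = 2.5 * 8.779e-17 = 2.195e-16 J

2.195e-16


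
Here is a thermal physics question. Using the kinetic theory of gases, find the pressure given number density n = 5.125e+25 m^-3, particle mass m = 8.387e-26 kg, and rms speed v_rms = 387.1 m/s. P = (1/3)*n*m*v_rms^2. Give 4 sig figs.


Step 1: v_rms^2 = 387.1^2 = 1.498e+05
Step 2: n*m = 5.125e+25*8.387e-26 = 4.298
Step 3: P = (1/3)*4.298*1.498e+05 = 2.147e+05 Pa

2.147e+05


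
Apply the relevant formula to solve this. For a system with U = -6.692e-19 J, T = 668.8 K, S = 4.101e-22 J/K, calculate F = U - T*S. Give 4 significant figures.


Step 1: T*S = 668.8 * 4.101e-22 = 2.743e-19 J
Step 2: F = U - T*S = -6.692e-19 - 2.743e-19
Step 3: F = -9.435e-19 J

-9.435e-19


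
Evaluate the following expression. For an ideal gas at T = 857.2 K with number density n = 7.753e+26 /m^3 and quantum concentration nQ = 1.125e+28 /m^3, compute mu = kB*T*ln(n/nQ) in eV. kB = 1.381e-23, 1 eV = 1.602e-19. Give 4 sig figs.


Step 1: n/nQ = 7.753e+26/1.125e+28 = 0.06892
Step 2: ln(n/nQ) = -2.675
Step 3: mu = kB*T*ln(n/nQ) = 1.184e-20*-2.675 = -3.166e-20 J
Step 4: Convert to eV: -3.166e-20/1.602e-19 = -0.1977 eV

-0.1977


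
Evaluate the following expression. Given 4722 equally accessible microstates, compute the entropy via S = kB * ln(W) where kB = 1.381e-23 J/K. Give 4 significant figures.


Step 1: ln(W) = ln(4722) = 8.46
Step 2: S = kB * ln(W) = 1.381e-23 * 8.46
Step 3: S = 1.168e-22 J/K

1.168e-22


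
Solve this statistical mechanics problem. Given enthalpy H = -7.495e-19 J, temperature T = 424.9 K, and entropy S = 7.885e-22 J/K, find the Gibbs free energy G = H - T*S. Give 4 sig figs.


Step 1: T*S = 424.9 * 7.885e-22 = 3.35e-19 J
Step 2: G = H - T*S = -7.495e-19 - 3.35e-19
Step 3: G = -1.085e-18 J

-1.085e-18


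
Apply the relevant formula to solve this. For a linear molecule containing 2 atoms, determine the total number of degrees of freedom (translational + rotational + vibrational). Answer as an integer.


Step 1: Translational DOF = 3
Step 2: Rotational DOF (linear) = 2
Step 3: Vibrational DOF = 3*2 - 5 = 1
Step 4: Total = 3 + 2 + 1 = 6

6


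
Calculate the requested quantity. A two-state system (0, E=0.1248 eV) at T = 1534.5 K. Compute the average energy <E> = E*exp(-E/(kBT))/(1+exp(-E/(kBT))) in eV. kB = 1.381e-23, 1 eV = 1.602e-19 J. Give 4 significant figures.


Step 1: beta*E = 0.1248*1.602e-19/(1.381e-23*1534.5) = 0.9434
Step 2: exp(-beta*E) = 0.3893
Step 3: <E> = 0.1248*0.3893/(1+0.3893) = 0.03497 eV

0.03497


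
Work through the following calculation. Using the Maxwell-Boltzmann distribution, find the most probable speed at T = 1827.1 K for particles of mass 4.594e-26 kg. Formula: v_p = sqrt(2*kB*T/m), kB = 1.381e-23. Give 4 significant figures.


Step 1: Numerator = 2*kB*T = 2*1.381e-23*1827.1 = 5.046e-20
Step 2: Ratio = 5.046e-20 / 4.594e-26 = 1.098e+06
Step 3: v_p = sqrt(1.098e+06) = 1048 m/s

1048


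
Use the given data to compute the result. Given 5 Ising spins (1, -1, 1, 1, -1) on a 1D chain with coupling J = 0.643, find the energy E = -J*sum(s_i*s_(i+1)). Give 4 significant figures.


Step 1: Nearest-neighbor products: -1, -1, 1, -1
Step 2: Sum of products = -2
Step 3: E = -0.643 * -2 = 1.286

1.286


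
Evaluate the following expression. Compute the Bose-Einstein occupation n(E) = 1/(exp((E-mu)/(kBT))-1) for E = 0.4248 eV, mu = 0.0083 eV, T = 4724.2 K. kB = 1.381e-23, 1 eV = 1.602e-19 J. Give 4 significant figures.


Step 1: (E - mu) = 0.4165 eV
Step 2: x = (E-mu)*eV/(kB*T) = 0.4165*1.602e-19/(1.381e-23*4724.2) = 1.023
Step 3: exp(x) = 2.781
Step 4: n = 1/(exp(x)-1) = 0.5616

0.5616


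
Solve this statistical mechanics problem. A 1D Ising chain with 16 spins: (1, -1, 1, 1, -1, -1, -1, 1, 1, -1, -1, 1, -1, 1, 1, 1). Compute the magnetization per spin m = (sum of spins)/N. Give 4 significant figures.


Step 1: Count up spins (+1): 9, down spins (-1): 7
Step 2: Total magnetization M = 9 - 7 = 2
Step 3: m = M/N = 2/16 = 0.125

0.125


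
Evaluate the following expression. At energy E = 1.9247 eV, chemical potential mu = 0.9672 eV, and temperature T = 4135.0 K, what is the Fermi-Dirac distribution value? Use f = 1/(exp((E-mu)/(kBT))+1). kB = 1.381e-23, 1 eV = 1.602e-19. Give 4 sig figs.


Step 1: (E - mu) = 1.9247 - 0.9672 = 0.9575 eV
Step 2: Convert: (E-mu)*eV = 1.534e-19 J
Step 3: x = (E-mu)*eV/(kB*T) = 2.686
Step 4: f = 1/(exp(2.686)+1) = 0.06379

0.06379


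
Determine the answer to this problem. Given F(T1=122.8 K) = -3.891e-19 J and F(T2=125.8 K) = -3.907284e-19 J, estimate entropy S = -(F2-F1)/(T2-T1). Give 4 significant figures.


Step 1: dF = F2 - F1 = -3.907284e-19 - (-3.891e-19) = -1.6284e-21 J
Step 2: dT = T2 - T1 = 125.8 - 122.8 = 3 K
Step 3: S = -dF/dT = -(-1.6284e-21)/3 = 5.428e-22 J/K

5.428e-22


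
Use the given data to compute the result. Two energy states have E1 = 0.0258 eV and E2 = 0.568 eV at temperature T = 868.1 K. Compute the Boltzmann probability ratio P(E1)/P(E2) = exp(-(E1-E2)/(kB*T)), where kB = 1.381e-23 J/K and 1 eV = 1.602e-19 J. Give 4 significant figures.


Step 1: Compute energy difference dE = E1 - E2 = 0.0258 - 0.568 = -0.5422 eV
Step 2: Convert to Joules: dE_J = -0.5422 * 1.602e-19 = -8.686e-20 J
Step 3: Compute exponent = -dE_J / (kB * T) = -(-8.686e-20) / (1.381e-23 * 868.1) = 7.245
Step 4: P(E1)/P(E2) = exp(7.245) = 1402

1402


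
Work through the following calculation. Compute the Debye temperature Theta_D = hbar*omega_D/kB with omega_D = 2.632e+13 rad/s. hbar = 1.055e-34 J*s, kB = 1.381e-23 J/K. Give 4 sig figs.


Step 1: hbar*omega_D = 1.055e-34 * 2.632e+13 = 2.777e-21 J
Step 2: Theta_D = 2.777e-21 / 1.381e-23
Step 3: Theta_D = 201.1 K

201.1


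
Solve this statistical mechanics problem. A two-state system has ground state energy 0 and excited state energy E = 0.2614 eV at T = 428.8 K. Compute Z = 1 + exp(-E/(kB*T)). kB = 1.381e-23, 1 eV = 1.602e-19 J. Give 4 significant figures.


Step 1: Compute beta*E = E*eV/(kB*T) = 0.2614*1.602e-19/(1.381e-23*428.8) = 7.072
Step 2: exp(-beta*E) = exp(-7.072) = 0.0008488
Step 3: Z = 1 + 0.0008488 = 1.001

1.001


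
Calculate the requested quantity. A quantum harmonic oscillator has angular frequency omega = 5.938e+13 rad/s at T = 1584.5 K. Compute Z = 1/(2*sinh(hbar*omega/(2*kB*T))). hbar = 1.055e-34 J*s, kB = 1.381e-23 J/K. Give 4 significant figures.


Step 1: Compute x = hbar*omega/(kB*T) = 1.055e-34*5.938e+13/(1.381e-23*1584.5) = 0.2863
Step 2: x/2 = 0.1431
Step 3: sinh(x/2) = 0.1436
Step 4: Z = 1/(2*0.1436) = 3.481

3.481


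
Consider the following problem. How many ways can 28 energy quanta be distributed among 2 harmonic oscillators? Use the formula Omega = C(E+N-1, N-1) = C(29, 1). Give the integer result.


Step 1: Use binomial coefficient C(29, 1)
Step 2: Numerator = 29! / 28!
Step 3: Denominator = 1!
Step 4: Omega = 29

29


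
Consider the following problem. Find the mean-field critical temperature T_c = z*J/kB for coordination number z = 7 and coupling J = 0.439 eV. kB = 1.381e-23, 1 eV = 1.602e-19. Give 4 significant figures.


Step 1: z*J = 7*0.439 = 3.073 eV
Step 2: Convert to Joules: 3.073*1.602e-19 = 4.923e-19 J
Step 3: T_c = 4.923e-19 / 1.381e-23 = 3.565e+04 K

3.565e+04


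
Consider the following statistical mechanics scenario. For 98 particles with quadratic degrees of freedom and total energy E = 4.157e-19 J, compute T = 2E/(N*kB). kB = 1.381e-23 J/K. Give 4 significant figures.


Step 1: Numerator = 2*E = 2*4.157e-19 = 8.314e-19 J
Step 2: Denominator = N*kB = 98*1.381e-23 = 1.353e-21
Step 3: T = 8.314e-19 / 1.353e-21 = 614.3 K

614.3


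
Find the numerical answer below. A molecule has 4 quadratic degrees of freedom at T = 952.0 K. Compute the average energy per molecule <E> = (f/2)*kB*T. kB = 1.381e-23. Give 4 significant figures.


Step 1: f/2 = 4/2 = 2
Step 2: kB*T = 1.381e-23 * 952.0 = 1.315e-20
Step 3: <E> = 2 * 1.315e-20 = 2.629e-20 J

2.629e-20


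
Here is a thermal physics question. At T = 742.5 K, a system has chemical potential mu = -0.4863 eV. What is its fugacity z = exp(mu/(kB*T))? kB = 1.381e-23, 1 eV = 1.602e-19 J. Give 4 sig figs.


Step 1: Convert mu to Joules: -0.4863*1.602e-19 = -7.791e-20 J
Step 2: kB*T = 1.381e-23*742.5 = 1.025e-20 J
Step 3: mu/(kB*T) = -7.598
Step 4: z = exp(-7.598) = 0.0005017

0.0005017


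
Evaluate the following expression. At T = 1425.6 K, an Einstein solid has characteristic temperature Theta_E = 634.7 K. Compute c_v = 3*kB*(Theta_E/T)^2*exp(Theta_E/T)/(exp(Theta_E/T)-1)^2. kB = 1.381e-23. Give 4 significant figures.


Step 1: x = Theta_E/T = 634.7/1425.6 = 0.4452
Step 2: x^2 = 0.1982
Step 3: exp(x) = 1.561
Step 4: c_v = 3*1.381e-23*0.1982*1.561/(1.561-1)^2 = 4.075e-23

4.075e-23


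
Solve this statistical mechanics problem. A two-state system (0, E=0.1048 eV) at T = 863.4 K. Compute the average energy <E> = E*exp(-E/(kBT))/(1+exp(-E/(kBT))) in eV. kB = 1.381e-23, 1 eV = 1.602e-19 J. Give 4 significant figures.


Step 1: beta*E = 0.1048*1.602e-19/(1.381e-23*863.4) = 1.408
Step 2: exp(-beta*E) = 0.2446
Step 3: <E> = 0.1048*0.2446/(1+0.2446) = 0.0206 eV

0.0206


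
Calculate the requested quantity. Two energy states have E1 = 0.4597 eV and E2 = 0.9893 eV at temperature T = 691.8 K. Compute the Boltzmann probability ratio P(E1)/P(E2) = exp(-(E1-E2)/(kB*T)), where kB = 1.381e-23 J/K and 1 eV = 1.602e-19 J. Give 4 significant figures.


Step 1: Compute energy difference dE = E1 - E2 = 0.4597 - 0.9893 = -0.5296 eV
Step 2: Convert to Joules: dE_J = -0.5296 * 1.602e-19 = -8.484e-20 J
Step 3: Compute exponent = -dE_J / (kB * T) = -(-8.484e-20) / (1.381e-23 * 691.8) = 8.88
Step 4: P(E1)/P(E2) = exp(8.88) = 7190

7190


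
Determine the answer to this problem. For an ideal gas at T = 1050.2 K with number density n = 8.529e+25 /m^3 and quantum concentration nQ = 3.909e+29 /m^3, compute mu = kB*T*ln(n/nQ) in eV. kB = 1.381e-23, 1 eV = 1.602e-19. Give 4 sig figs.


Step 1: n/nQ = 8.529e+25/3.909e+29 = 0.0002182
Step 2: ln(n/nQ) = -8.43
Step 3: mu = kB*T*ln(n/nQ) = 1.45e-20*-8.43 = -1.223e-19 J
Step 4: Convert to eV: -1.223e-19/1.602e-19 = -0.7632 eV

-0.7632


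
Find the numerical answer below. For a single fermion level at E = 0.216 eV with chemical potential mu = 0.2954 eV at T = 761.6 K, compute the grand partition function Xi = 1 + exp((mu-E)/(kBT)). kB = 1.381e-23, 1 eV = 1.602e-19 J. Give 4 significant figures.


Step 1: (mu - E) = 0.2954 - 0.216 = 0.0794 eV
Step 2: x = (mu-E)*eV/(kB*T) = 0.0794*1.602e-19/(1.381e-23*761.6) = 1.209
Step 3: exp(x) = 3.351
Step 4: Xi = 1 + 3.351 = 4.351

4.351


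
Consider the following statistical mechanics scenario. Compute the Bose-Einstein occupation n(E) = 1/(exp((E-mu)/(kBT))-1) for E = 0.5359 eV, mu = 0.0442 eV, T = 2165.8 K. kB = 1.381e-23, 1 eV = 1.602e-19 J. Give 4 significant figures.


Step 1: (E - mu) = 0.4917 eV
Step 2: x = (E-mu)*eV/(kB*T) = 0.4917*1.602e-19/(1.381e-23*2165.8) = 2.634
Step 3: exp(x) = 13.92
Step 4: n = 1/(exp(x)-1) = 0.07738

0.07738


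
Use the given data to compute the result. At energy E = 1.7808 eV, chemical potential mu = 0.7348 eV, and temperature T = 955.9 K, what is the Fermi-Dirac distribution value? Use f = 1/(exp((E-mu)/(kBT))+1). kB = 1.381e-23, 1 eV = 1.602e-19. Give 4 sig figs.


Step 1: (E - mu) = 1.7808 - 0.7348 = 1.046 eV
Step 2: Convert: (E-mu)*eV = 1.676e-19 J
Step 3: x = (E-mu)*eV/(kB*T) = 12.69
Step 4: f = 1/(exp(12.69)+1) = 3.07e-06

3.07e-06


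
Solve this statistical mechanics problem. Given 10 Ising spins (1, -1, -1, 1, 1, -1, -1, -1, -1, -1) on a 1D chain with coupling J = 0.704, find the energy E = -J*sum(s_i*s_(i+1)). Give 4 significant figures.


Step 1: Nearest-neighbor products: -1, 1, -1, 1, -1, 1, 1, 1, 1
Step 2: Sum of products = 3
Step 3: E = -0.704 * 3 = -2.112

-2.112


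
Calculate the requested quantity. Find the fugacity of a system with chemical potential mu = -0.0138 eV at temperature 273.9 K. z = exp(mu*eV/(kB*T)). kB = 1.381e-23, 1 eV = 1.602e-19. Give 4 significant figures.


Step 1: Convert mu to Joules: -0.0138*1.602e-19 = -2.211e-21 J
Step 2: kB*T = 1.381e-23*273.9 = 3.783e-21 J
Step 3: mu/(kB*T) = -0.5845
Step 4: z = exp(-0.5845) = 0.5574

0.5574


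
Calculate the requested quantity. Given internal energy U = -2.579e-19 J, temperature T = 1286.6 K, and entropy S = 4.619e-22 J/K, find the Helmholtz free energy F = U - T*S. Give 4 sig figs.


Step 1: T*S = 1286.6 * 4.619e-22 = 5.943e-19 J
Step 2: F = U - T*S = -2.579e-19 - 5.943e-19
Step 3: F = -8.522e-19 J

-8.522e-19


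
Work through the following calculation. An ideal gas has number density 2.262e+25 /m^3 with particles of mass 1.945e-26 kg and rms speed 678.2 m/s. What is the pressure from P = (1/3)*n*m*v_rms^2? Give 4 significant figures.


Step 1: v_rms^2 = 678.2^2 = 4.6e+05
Step 2: n*m = 2.262e+25*1.945e-26 = 0.44
Step 3: P = (1/3)*0.44*4.6e+05 = 6.745e+04 Pa

6.745e+04


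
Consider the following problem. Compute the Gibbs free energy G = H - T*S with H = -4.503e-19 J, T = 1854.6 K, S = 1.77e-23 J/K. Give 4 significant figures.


Step 1: T*S = 1854.6 * 1.77e-23 = 3.283e-20 J
Step 2: G = H - T*S = -4.503e-19 - 3.283e-20
Step 3: G = -4.831e-19 J

-4.831e-19


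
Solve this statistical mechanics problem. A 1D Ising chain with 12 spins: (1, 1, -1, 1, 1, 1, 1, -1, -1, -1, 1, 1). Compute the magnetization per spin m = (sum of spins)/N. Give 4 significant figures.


Step 1: Count up spins (+1): 8, down spins (-1): 4
Step 2: Total magnetization M = 8 - 4 = 4
Step 3: m = M/N = 4/12 = 0.3333

0.3333


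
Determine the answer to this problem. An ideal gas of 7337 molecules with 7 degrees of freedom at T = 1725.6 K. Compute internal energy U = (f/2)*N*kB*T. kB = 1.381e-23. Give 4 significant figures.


Step 1: f/2 = 7/2 = 3.5
Step 2: N*kB*T = 7337*1.381e-23*1725.6 = 1.748e-16
Step 3: U = 3.5 * 1.748e-16 = 6.12e-16 J

6.12e-16


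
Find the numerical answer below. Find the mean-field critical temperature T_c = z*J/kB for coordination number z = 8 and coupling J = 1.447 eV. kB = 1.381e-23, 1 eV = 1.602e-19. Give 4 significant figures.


Step 1: z*J = 8*1.447 = 11.58 eV
Step 2: Convert to Joules: 11.58*1.602e-19 = 1.854e-18 J
Step 3: T_c = 1.854e-18 / 1.381e-23 = 1.343e+05 K

1.343e+05


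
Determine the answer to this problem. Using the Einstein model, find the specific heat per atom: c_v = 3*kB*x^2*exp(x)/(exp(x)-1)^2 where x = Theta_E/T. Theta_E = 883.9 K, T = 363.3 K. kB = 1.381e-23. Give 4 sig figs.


Step 1: x = Theta_E/T = 883.9/363.3 = 2.433
Step 2: x^2 = 5.919
Step 3: exp(x) = 11.39
Step 4: c_v = 3*1.381e-23*5.919*11.39/(11.39-1)^2 = 2.587e-23

2.587e-23


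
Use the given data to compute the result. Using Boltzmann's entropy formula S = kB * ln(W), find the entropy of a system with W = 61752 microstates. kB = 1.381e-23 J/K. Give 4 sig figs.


Step 1: ln(W) = ln(61752) = 11.03
Step 2: S = kB * ln(W) = 1.381e-23 * 11.03
Step 3: S = 1.523e-22 J/K

1.523e-22


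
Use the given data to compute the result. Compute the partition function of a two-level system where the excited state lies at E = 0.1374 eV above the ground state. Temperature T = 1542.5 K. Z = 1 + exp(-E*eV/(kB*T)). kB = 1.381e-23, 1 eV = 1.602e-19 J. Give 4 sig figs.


Step 1: Compute beta*E = E*eV/(kB*T) = 0.1374*1.602e-19/(1.381e-23*1542.5) = 1.033
Step 2: exp(-beta*E) = exp(-1.033) = 0.3558
Step 3: Z = 1 + 0.3558 = 1.356

1.356


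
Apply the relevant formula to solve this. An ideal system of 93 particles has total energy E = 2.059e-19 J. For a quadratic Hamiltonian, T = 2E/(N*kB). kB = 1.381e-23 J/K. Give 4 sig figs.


Step 1: Numerator = 2*E = 2*2.059e-19 = 4.118e-19 J
Step 2: Denominator = N*kB = 93*1.381e-23 = 1.284e-21
Step 3: T = 4.118e-19 / 1.284e-21 = 320.6 K

320.6


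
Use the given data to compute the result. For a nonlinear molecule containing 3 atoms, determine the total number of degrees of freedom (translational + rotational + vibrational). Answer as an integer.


Step 1: Translational DOF = 3
Step 2: Rotational DOF (nonlinear) = 3
Step 3: Vibrational DOF = 3*3 - 6 = 3
Step 4: Total = 3 + 3 + 3 = 9

9


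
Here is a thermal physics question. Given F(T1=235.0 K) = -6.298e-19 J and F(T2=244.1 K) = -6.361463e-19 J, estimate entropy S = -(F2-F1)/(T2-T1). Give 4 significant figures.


Step 1: dF = F2 - F1 = -6.361463e-19 - (-6.298e-19) = -6.3463e-21 J
Step 2: dT = T2 - T1 = 244.1 - 235.0 = 9.1 K
Step 3: S = -dF/dT = -(-6.3463e-21)/9.1 = 6.974e-22 J/K

6.974e-22


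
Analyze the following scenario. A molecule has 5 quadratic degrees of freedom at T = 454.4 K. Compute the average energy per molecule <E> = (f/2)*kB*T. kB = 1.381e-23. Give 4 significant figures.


Step 1: f/2 = 5/2 = 2.5
Step 2: kB*T = 1.381e-23 * 454.4 = 6.275e-21
Step 3: <E> = 2.5 * 6.275e-21 = 1.569e-20 J

1.569e-20


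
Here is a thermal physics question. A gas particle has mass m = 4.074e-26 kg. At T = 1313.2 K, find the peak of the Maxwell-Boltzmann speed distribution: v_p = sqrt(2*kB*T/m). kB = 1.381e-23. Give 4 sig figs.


Step 1: Numerator = 2*kB*T = 2*1.381e-23*1313.2 = 3.627e-20
Step 2: Ratio = 3.627e-20 / 4.074e-26 = 8.903e+05
Step 3: v_p = sqrt(8.903e+05) = 943.6 m/s

943.6


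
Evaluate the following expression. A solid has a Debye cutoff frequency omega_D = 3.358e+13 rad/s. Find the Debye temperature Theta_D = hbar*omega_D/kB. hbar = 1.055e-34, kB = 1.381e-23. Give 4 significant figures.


Step 1: hbar*omega_D = 1.055e-34 * 3.358e+13 = 3.543e-21 J
Step 2: Theta_D = 3.543e-21 / 1.381e-23
Step 3: Theta_D = 256.5 K

256.5


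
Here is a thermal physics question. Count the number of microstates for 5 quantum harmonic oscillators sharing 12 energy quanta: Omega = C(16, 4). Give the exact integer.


Step 1: Use binomial coefficient C(16, 4)
Step 2: Numerator = 16! / 12!
Step 3: Denominator = 4!
Step 4: Omega = 1820

1820


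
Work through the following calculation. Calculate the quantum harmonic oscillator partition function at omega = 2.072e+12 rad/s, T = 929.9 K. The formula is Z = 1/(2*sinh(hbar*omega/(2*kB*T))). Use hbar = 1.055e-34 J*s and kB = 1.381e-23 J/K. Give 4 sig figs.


Step 1: Compute x = hbar*omega/(kB*T) = 1.055e-34*2.072e+12/(1.381e-23*929.9) = 0.01702
Step 2: x/2 = 0.008511
Step 3: sinh(x/2) = 0.008511
Step 4: Z = 1/(2*0.008511) = 58.75

58.75


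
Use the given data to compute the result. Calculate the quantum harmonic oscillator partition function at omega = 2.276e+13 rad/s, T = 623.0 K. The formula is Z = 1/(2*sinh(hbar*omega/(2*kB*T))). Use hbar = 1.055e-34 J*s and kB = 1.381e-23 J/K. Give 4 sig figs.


Step 1: Compute x = hbar*omega/(kB*T) = 1.055e-34*2.276e+13/(1.381e-23*623.0) = 0.2791
Step 2: x/2 = 0.1395
Step 3: sinh(x/2) = 0.14
Step 4: Z = 1/(2*0.14) = 3.571

3.571


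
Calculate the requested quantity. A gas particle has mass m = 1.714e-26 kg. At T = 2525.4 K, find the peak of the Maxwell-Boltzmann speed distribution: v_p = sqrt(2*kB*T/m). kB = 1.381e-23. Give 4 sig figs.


Step 1: Numerator = 2*kB*T = 2*1.381e-23*2525.4 = 6.975e-20
Step 2: Ratio = 6.975e-20 / 1.714e-26 = 4.07e+06
Step 3: v_p = sqrt(4.07e+06) = 2017 m/s

2017


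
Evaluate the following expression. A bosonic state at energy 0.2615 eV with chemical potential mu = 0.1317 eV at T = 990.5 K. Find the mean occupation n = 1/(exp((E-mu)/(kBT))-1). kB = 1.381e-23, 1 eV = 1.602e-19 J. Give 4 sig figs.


Step 1: (E - mu) = 0.1298 eV
Step 2: x = (E-mu)*eV/(kB*T) = 0.1298*1.602e-19/(1.381e-23*990.5) = 1.52
Step 3: exp(x) = 4.573
Step 4: n = 1/(exp(x)-1) = 0.2799

0.2799


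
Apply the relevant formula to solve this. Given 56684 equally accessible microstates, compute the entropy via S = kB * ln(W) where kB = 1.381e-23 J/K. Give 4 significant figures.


Step 1: ln(W) = ln(56684) = 10.95
Step 2: S = kB * ln(W) = 1.381e-23 * 10.95
Step 3: S = 1.512e-22 J/K

1.512e-22


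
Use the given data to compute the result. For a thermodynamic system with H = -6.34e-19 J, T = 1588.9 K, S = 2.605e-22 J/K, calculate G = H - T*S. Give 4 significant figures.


Step 1: T*S = 1588.9 * 2.605e-22 = 4.139e-19 J
Step 2: G = H - T*S = -6.34e-19 - 4.139e-19
Step 3: G = -1.048e-18 J

-1.048e-18


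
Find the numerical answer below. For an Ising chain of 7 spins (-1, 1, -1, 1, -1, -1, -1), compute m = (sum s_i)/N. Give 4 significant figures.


Step 1: Count up spins (+1): 2, down spins (-1): 5
Step 2: Total magnetization M = 2 - 5 = -3
Step 3: m = M/N = -3/7 = -0.4286

-0.4286


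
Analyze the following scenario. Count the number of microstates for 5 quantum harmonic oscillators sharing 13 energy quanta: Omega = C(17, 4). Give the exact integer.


Step 1: Use binomial coefficient C(17, 4)
Step 2: Numerator = 17! / 13!
Step 3: Denominator = 4!
Step 4: Omega = 2380

2380


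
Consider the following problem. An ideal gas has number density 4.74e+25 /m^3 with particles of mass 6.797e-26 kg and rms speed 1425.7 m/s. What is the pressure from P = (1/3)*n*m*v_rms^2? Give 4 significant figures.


Step 1: v_rms^2 = 1425.7^2 = 2.033e+06
Step 2: n*m = 4.74e+25*6.797e-26 = 3.222
Step 3: P = (1/3)*3.222*2.033e+06 = 2.183e+06 Pa

2.183e+06


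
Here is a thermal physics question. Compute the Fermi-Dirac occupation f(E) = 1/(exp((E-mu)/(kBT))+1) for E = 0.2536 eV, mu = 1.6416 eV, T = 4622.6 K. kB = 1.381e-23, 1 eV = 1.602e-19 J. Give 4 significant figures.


Step 1: (E - mu) = 0.2536 - 1.6416 = -1.388 eV
Step 2: Convert: (E-mu)*eV = -2.224e-19 J
Step 3: x = (E-mu)*eV/(kB*T) = -3.483
Step 4: f = 1/(exp(-3.483)+1) = 0.9702

0.9702


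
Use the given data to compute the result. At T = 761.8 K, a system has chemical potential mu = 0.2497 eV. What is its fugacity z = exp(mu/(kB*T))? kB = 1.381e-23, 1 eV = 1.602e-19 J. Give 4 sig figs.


Step 1: Convert mu to Joules: 0.2497*1.602e-19 = 4e-20 J
Step 2: kB*T = 1.381e-23*761.8 = 1.052e-20 J
Step 3: mu/(kB*T) = 3.802
Step 4: z = exp(3.802) = 44.8

44.8


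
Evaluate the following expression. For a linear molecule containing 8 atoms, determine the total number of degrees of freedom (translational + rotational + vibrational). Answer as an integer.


Step 1: Translational DOF = 3
Step 2: Rotational DOF (linear) = 2
Step 3: Vibrational DOF = 3*8 - 5 = 19
Step 4: Total = 3 + 2 + 19 = 24

24


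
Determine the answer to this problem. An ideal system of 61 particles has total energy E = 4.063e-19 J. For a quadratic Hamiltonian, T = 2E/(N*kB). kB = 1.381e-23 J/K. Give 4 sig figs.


Step 1: Numerator = 2*E = 2*4.063e-19 = 8.126e-19 J
Step 2: Denominator = N*kB = 61*1.381e-23 = 8.424e-22
Step 3: T = 8.126e-19 / 8.424e-22 = 964.6 K

964.6


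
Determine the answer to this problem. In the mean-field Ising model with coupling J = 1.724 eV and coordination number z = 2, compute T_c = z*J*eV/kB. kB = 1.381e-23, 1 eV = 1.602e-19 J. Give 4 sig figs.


Step 1: z*J = 2*1.724 = 3.448 eV
Step 2: Convert to Joules: 3.448*1.602e-19 = 5.524e-19 J
Step 3: T_c = 5.524e-19 / 1.381e-23 = 4e+04 K

4e+04


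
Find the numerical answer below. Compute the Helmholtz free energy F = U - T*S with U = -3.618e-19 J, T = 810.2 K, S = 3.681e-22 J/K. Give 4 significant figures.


Step 1: T*S = 810.2 * 3.681e-22 = 2.982e-19 J
Step 2: F = U - T*S = -3.618e-19 - 2.982e-19
Step 3: F = -6.6e-19 J

-6.6e-19


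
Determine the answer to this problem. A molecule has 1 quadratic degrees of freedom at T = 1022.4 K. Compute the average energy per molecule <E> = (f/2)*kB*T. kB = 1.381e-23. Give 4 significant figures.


Step 1: f/2 = 1/2 = 0.5
Step 2: kB*T = 1.381e-23 * 1022.4 = 1.412e-20
Step 3: <E> = 0.5 * 1.412e-20 = 7.06e-21 J

7.06e-21


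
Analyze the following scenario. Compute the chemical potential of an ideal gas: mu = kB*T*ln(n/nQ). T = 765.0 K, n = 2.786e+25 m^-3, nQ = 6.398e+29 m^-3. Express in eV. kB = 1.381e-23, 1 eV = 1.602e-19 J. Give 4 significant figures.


Step 1: n/nQ = 2.786e+25/6.398e+29 = 4.354e-05
Step 2: ln(n/nQ) = -10.04
Step 3: mu = kB*T*ln(n/nQ) = 1.056e-20*-10.04 = -1.061e-19 J
Step 4: Convert to eV: -1.061e-19/1.602e-19 = -0.6622 eV

-0.6622


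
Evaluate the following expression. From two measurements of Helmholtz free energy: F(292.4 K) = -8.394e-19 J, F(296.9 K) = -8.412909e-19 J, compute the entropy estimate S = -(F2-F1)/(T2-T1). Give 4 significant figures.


Step 1: dF = F2 - F1 = -8.412909e-19 - (-8.394e-19) = -1.8909e-21 J
Step 2: dT = T2 - T1 = 296.9 - 292.4 = 4.5 K
Step 3: S = -dF/dT = -(-1.8909e-21)/4.5 = 4.202e-22 J/K

4.202e-22


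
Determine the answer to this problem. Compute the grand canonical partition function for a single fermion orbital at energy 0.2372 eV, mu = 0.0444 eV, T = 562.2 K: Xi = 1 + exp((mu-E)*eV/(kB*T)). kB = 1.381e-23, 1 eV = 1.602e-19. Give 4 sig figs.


Step 1: (mu - E) = 0.0444 - 0.2372 = -0.1928 eV
Step 2: x = (mu-E)*eV/(kB*T) = -0.1928*1.602e-19/(1.381e-23*562.2) = -3.978
Step 3: exp(x) = 0.01872
Step 4: Xi = 1 + 0.01872 = 1.019

1.019


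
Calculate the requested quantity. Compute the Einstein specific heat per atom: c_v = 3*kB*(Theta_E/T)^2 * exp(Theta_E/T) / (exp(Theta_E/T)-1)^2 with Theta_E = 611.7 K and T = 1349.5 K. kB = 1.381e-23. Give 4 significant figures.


Step 1: x = Theta_E/T = 611.7/1349.5 = 0.4533
Step 2: x^2 = 0.2055
Step 3: exp(x) = 1.573
Step 4: c_v = 3*1.381e-23*0.2055*1.573/(1.573-1)^2 = 4.073e-23

4.073e-23


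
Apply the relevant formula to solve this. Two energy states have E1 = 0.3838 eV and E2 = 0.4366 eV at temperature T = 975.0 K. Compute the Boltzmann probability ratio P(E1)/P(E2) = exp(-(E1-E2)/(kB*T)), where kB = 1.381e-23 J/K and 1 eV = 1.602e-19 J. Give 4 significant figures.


Step 1: Compute energy difference dE = E1 - E2 = 0.3838 - 0.4366 = -0.0528 eV
Step 2: Convert to Joules: dE_J = -0.0528 * 1.602e-19 = -8.459e-21 J
Step 3: Compute exponent = -dE_J / (kB * T) = -(-8.459e-21) / (1.381e-23 * 975.0) = 0.6282
Step 4: P(E1)/P(E2) = exp(0.6282) = 1.874

1.874


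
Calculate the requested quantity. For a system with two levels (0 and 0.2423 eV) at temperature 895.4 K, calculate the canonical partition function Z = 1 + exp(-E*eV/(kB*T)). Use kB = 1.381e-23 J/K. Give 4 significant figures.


Step 1: Compute beta*E = E*eV/(kB*T) = 0.2423*1.602e-19/(1.381e-23*895.4) = 3.139
Step 2: exp(-beta*E) = exp(-3.139) = 0.04332
Step 3: Z = 1 + 0.04332 = 1.043

1.043


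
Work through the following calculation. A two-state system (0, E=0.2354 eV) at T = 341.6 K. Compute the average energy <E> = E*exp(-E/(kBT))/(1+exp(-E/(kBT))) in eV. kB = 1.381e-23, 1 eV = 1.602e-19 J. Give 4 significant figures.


Step 1: beta*E = 0.2354*1.602e-19/(1.381e-23*341.6) = 7.994
Step 2: exp(-beta*E) = 0.0003375
Step 3: <E> = 0.2354*0.0003375/(1+0.0003375) = 7.943e-05 eV

7.943e-05


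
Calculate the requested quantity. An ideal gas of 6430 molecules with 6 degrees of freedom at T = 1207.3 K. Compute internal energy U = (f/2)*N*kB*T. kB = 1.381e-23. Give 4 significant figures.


Step 1: f/2 = 6/2 = 3.0
Step 2: N*kB*T = 6430*1.381e-23*1207.3 = 1.072e-16
Step 3: U = 3.0 * 1.072e-16 = 3.216e-16 J

3.216e-16


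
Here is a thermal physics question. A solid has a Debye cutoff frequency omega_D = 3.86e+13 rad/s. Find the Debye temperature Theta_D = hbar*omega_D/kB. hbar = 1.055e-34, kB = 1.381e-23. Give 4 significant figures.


Step 1: hbar*omega_D = 1.055e-34 * 3.86e+13 = 4.072e-21 J
Step 2: Theta_D = 4.072e-21 / 1.381e-23
Step 3: Theta_D = 294.9 K

294.9


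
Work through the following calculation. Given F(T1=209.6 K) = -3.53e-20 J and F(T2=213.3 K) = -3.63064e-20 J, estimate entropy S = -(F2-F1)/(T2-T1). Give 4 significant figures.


Step 1: dF = F2 - F1 = -3.63064e-20 - (-3.53e-20) = -1.0064e-21 J
Step 2: dT = T2 - T1 = 213.3 - 209.6 = 3.7 K
Step 3: S = -dF/dT = -(-1.0064e-21)/3.7 = 2.72e-22 J/K

2.72e-22


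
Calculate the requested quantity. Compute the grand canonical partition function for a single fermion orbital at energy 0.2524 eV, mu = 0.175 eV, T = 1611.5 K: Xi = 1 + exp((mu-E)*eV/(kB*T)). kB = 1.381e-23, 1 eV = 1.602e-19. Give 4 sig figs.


Step 1: (mu - E) = 0.175 - 0.2524 = -0.0774 eV
Step 2: x = (mu-E)*eV/(kB*T) = -0.0774*1.602e-19/(1.381e-23*1611.5) = -0.5572
Step 3: exp(x) = 0.5728
Step 4: Xi = 1 + 0.5728 = 1.573

1.573


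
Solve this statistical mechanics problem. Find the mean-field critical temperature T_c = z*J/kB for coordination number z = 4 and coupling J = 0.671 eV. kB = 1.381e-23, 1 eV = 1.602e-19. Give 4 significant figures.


Step 1: z*J = 4*0.671 = 2.684 eV
Step 2: Convert to Joules: 2.684*1.602e-19 = 4.3e-19 J
Step 3: T_c = 4.3e-19 / 1.381e-23 = 3.114e+04 K

3.114e+04


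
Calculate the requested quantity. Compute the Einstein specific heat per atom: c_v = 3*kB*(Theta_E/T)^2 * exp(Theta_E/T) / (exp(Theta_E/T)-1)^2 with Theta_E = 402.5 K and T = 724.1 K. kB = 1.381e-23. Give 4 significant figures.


Step 1: x = Theta_E/T = 402.5/724.1 = 0.5559
Step 2: x^2 = 0.309
Step 3: exp(x) = 1.743
Step 4: c_v = 3*1.381e-23*0.309*1.743/(1.743-1)^2 = 4.038e-23

4.038e-23


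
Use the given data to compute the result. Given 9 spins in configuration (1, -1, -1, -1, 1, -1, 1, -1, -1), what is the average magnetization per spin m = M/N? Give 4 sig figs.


Step 1: Count up spins (+1): 3, down spins (-1): 6
Step 2: Total magnetization M = 3 - 6 = -3
Step 3: m = M/N = -3/9 = -0.3333

-0.3333


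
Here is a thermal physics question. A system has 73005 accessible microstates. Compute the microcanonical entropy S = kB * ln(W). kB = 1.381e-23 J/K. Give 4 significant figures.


Step 1: ln(W) = ln(73005) = 11.2
Step 2: S = kB * ln(W) = 1.381e-23 * 11.2
Step 3: S = 1.546e-22 J/K

1.546e-22


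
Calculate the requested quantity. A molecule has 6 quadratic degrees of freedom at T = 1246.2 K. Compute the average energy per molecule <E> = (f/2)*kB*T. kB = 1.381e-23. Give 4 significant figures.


Step 1: f/2 = 6/2 = 3
Step 2: kB*T = 1.381e-23 * 1246.2 = 1.721e-20
Step 3: <E> = 3 * 1.721e-20 = 5.163e-20 J

5.163e-20


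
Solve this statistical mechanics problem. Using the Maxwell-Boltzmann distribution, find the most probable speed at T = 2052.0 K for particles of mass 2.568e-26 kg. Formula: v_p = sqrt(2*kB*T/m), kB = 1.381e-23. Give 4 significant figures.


Step 1: Numerator = 2*kB*T = 2*1.381e-23*2052.0 = 5.668e-20
Step 2: Ratio = 5.668e-20 / 2.568e-26 = 2.207e+06
Step 3: v_p = sqrt(2.207e+06) = 1486 m/s

1486


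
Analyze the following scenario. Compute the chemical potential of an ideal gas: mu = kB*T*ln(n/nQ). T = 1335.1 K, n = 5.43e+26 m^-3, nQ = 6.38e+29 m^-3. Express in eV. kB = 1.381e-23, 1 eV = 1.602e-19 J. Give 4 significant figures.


Step 1: n/nQ = 5.43e+26/6.38e+29 = 0.0008511
Step 2: ln(n/nQ) = -7.069
Step 3: mu = kB*T*ln(n/nQ) = 1.844e-20*-7.069 = -1.303e-19 J
Step 4: Convert to eV: -1.303e-19/1.602e-19 = -0.8136 eV

-0.8136


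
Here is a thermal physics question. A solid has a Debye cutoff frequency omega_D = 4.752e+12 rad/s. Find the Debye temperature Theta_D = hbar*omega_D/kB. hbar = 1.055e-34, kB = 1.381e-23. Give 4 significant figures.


Step 1: hbar*omega_D = 1.055e-34 * 4.752e+12 = 5.013e-22 J
Step 2: Theta_D = 5.013e-22 / 1.381e-23
Step 3: Theta_D = 36.3 K

36.3


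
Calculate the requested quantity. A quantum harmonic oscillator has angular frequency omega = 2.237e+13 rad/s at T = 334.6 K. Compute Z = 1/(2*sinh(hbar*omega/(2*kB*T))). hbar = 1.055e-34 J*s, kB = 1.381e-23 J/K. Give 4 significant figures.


Step 1: Compute x = hbar*omega/(kB*T) = 1.055e-34*2.237e+13/(1.381e-23*334.6) = 0.5107
Step 2: x/2 = 0.2554
Step 3: sinh(x/2) = 0.2582
Step 4: Z = 1/(2*0.2582) = 1.937

1.937


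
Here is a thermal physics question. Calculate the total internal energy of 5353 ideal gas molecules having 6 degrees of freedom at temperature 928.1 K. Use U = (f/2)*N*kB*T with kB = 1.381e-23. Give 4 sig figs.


Step 1: f/2 = 6/2 = 3.0
Step 2: N*kB*T = 5353*1.381e-23*928.1 = 6.861e-17
Step 3: U = 3.0 * 6.861e-17 = 2.058e-16 J

2.058e-16


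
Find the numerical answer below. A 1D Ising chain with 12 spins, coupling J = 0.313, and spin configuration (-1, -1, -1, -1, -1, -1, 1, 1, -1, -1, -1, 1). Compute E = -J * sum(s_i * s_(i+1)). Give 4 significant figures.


Step 1: Nearest-neighbor products: 1, 1, 1, 1, 1, -1, 1, -1, 1, 1, -1
Step 2: Sum of products = 5
Step 3: E = -0.313 * 5 = -1.565

-1.565


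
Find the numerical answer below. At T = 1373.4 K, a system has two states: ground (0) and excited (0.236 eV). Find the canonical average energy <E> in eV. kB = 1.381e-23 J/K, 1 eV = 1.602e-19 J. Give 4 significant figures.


Step 1: beta*E = 0.236*1.602e-19/(1.381e-23*1373.4) = 1.993
Step 2: exp(-beta*E) = 0.1362
Step 3: <E> = 0.236*0.1362/(1+0.1362) = 0.0283 eV

0.0283
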